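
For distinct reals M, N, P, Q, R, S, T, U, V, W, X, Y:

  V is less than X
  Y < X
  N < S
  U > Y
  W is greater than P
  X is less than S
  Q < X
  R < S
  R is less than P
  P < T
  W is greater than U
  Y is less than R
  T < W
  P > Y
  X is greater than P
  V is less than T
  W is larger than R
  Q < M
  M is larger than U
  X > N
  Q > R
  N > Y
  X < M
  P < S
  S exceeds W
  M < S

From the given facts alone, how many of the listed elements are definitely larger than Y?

10

Directly above Y: R, N, U, P, X.
One step further: Q, M, T, W, S (10 so far).
No other element is forced above Y by the given relations, so the count is 10.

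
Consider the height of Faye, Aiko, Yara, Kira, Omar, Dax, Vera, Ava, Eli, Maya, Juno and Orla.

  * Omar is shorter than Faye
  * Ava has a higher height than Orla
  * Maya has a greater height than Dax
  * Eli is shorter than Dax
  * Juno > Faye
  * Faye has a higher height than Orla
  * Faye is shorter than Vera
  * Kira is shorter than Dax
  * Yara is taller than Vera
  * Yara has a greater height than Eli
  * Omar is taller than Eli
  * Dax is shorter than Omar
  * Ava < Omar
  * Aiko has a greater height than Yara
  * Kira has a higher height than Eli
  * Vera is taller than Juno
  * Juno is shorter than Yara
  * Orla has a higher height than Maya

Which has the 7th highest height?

Ava

Piecing the relations together gives one ordering: Eli < Kira < Dax < Maya < Orla < Ava < Omar < Faye < Juno < Vera < Yara < Aiko.
Counting 7 from the largest end gives Ava.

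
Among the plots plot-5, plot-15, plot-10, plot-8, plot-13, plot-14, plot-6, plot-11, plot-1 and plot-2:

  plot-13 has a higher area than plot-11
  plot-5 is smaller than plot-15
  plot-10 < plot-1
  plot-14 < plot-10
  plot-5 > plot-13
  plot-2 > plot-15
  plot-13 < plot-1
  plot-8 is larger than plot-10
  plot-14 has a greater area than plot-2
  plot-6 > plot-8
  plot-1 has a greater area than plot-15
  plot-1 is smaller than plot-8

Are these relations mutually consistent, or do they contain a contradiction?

consistent

Every relation is compatible with plot-11 < plot-13 < plot-5 < plot-15 < plot-2 < plot-14 < plot-10 < plot-1 < plot-8 < plot-6; the set is consistent.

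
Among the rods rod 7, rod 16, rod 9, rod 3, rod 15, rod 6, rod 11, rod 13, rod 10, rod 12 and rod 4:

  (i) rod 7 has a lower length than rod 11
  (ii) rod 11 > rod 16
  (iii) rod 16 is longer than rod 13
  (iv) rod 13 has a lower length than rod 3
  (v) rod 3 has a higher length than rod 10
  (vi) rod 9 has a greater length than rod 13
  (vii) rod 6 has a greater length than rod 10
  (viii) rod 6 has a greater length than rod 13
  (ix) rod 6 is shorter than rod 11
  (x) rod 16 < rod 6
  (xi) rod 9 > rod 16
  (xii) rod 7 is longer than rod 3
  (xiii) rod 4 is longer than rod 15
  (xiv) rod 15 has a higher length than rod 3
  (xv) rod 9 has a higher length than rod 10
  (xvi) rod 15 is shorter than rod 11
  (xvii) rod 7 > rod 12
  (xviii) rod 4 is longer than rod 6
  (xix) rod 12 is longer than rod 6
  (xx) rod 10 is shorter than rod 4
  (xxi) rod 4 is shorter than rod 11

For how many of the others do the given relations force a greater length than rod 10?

From rod 10 the given relations immediately reach rod 6, rod 3, rod 9, rod 4.
From those, rod 12, rod 15, rod 7, rod 11 — 8 in total.
Nothing else is reachable above rod 10; 8 in all.

8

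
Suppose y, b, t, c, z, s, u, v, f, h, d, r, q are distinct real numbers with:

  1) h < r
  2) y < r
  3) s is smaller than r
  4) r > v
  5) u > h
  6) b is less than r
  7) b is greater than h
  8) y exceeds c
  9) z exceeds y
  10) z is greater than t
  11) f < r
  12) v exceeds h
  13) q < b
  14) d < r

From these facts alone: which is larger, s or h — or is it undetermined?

undetermined

Following every chain through h: above h we get u, v, b, r.
s is not reached, and no chain runs the other way from s to h.
So the given relations leave the order of h and s undetermined.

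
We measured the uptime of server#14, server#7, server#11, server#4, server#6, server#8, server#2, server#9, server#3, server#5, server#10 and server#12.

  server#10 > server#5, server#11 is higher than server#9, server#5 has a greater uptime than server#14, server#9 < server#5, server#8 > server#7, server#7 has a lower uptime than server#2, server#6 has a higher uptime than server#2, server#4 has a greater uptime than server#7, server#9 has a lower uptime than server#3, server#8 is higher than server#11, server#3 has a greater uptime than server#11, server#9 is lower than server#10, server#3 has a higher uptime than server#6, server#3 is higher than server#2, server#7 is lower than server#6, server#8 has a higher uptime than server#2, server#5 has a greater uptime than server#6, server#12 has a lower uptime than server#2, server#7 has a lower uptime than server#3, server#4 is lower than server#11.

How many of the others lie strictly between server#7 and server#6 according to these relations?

Chaining upward from server#7 reaches: server#4, server#2, server#5, server#10, server#11, server#3, server#8.
Chaining downward from server#6 reaches: server#12, server#2.
Strictly between server#7 and server#6 are those in both lists: server#2 — 1 element.

1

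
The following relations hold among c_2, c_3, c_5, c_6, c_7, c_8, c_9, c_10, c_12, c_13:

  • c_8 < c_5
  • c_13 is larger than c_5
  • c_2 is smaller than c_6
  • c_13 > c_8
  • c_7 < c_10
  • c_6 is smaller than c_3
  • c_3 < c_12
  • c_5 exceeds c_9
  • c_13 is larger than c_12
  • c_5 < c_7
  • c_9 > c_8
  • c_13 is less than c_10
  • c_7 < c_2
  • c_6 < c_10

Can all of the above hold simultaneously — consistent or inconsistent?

consistent

Every relation is compatible with c_8 < c_9 < c_5 < c_7 < c_2 < c_6 < c_3 < c_12 < c_13 < c_10; the set is consistent.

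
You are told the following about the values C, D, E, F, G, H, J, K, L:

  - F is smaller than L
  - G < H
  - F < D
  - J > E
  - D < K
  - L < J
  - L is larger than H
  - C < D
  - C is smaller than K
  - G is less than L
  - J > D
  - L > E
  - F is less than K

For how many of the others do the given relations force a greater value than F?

Directly above F: L, D, K.
One step further: J (4 so far).
Nothing else is reachable above F; 4 in all.

4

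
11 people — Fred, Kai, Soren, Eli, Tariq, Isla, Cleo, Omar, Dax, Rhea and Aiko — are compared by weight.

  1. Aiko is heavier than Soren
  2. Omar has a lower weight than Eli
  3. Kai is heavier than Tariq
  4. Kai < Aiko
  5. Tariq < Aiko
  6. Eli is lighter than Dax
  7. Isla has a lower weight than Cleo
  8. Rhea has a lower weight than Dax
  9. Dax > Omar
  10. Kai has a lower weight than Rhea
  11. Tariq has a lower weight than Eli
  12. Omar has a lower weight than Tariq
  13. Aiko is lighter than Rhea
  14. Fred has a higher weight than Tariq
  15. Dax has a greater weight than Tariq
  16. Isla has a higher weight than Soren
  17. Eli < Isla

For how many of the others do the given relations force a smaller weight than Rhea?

Directly below Rhea: Kai, Aiko.
One step further: Tariq, Soren (4 so far).
One step further: Omar (5 so far).
Nothing else is reachable below Rhea; 5 in all.

5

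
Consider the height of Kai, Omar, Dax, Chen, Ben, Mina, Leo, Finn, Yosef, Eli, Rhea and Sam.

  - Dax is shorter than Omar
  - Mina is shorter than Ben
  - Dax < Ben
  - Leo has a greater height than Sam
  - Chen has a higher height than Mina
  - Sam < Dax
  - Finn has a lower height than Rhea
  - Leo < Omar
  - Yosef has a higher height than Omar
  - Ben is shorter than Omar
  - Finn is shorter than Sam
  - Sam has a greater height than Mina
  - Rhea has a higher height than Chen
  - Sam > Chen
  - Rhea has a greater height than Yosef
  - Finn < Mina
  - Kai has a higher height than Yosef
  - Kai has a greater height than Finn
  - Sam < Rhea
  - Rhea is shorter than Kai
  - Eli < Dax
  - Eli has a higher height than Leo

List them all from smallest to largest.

Finn < Mina < Chen < Sam < Leo < Eli < Dax < Ben < Omar < Yosef < Rhea < Kai

The consecutive links are each given: Finn < Mina; Mina < Chen; Chen < Sam; Sam < Leo; Leo < Eli; Eli < Dax; Dax < Ben; Ben < Omar; Omar < Yosef; Yosef < Rhea; Rhea < Kai.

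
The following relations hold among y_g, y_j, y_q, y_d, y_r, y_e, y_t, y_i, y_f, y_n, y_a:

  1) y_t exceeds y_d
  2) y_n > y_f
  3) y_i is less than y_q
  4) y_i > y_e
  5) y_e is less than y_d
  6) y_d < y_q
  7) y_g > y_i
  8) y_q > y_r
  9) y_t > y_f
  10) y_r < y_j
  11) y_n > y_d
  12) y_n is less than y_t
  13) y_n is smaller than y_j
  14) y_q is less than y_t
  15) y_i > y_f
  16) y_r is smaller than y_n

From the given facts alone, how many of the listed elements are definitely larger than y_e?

The elements the relations force above y_e are y_i, y_d, y_n, y_j, y_q, y_g, y_t — no chain reaches any other.
That is 7.

7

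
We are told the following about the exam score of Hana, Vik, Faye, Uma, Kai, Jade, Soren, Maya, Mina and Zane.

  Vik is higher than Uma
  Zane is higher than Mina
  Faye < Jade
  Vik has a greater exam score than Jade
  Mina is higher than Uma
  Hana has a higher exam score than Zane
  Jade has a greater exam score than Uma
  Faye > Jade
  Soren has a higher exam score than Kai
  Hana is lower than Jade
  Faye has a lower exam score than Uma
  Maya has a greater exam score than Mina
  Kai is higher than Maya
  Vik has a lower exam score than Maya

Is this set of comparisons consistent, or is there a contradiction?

We have Jade < Faye stated directly, yet also Faye < Uma < Mina < Zane < Hana < Jade by chaining the others — so Faye < Jade. Contradiction.

inconsistent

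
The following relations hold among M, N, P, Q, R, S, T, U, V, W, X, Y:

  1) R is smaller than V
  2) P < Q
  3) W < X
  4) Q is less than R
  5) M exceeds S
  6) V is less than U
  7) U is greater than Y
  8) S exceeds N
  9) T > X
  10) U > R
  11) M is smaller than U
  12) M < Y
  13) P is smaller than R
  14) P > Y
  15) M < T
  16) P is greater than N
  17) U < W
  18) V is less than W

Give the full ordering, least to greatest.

Each adjacent pair is fixed by a given relation: N < S; S < M; M < Y; Y < P; P < Q; Q < R; R < V; V < U; U < W; W < X; X < T. Chaining them end to end gives the full order.

N < S < M < Y < P < Q < R < V < U < W < X < T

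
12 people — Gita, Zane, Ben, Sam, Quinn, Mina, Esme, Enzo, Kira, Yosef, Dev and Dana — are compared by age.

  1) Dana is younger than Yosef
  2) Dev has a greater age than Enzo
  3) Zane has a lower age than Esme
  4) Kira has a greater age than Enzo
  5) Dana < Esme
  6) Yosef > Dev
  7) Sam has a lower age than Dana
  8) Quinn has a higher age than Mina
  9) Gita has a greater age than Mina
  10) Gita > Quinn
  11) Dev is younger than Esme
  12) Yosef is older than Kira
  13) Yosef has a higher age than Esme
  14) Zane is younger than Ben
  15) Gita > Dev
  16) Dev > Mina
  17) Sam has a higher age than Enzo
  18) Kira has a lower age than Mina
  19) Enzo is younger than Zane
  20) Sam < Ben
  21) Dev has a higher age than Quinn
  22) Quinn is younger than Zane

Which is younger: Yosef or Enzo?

Enzo < Kira and Kira < Mina give Enzo < Mina.
Then Mina < Quinn extends the chain to Quinn.
With Quinn < Zane: Enzo < Kira < Mina < Quinn < Zane.
Then Zane < Esme extends the chain to Esme.
With Esme < Yosef: Enzo < Kira < Mina < Quinn < Zane < Esme < Yosef.
So Enzo < Yosef; Enzo is the younger of the two.

Enzo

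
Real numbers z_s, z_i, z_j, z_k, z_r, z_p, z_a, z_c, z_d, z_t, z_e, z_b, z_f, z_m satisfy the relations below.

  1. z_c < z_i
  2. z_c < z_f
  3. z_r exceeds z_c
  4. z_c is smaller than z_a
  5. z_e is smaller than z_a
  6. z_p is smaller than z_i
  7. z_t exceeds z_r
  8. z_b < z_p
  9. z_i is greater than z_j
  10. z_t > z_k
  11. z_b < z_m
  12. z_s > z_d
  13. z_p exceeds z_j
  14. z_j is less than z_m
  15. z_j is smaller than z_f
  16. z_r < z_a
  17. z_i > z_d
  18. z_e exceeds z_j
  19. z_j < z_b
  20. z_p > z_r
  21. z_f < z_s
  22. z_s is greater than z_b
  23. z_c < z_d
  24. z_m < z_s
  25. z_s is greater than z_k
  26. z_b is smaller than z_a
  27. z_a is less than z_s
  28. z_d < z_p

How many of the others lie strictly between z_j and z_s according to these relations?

The relations place z_j below z_s. An element lies strictly between them when it is forced above z_j and also forced below z_s.
Above z_j: {z_b, z_f, z_m, z_e, z_p, z_a, z_i}. Below z_s: {z_c, z_b, z_k, z_r, z_f, z_m, z_e, z_d, z_a}.
Intersection: {z_b, z_f, z_m, z_e, z_a} — 5.

5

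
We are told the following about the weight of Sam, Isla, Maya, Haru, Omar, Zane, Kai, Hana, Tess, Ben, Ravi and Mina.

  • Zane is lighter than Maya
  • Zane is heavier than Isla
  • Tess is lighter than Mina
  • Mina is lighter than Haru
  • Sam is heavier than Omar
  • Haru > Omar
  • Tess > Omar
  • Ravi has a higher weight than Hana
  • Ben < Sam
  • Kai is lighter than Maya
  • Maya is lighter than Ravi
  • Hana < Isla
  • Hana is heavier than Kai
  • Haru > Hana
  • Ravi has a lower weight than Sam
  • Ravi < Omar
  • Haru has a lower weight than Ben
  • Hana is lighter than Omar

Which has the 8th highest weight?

Maya

Chaining the given pairs: Kai < Hana < Isla < Zane < Maya < Ravi < Omar < Tess < Mina < Haru < Ben < Sam.
Counting 8 from the largest end gives Maya.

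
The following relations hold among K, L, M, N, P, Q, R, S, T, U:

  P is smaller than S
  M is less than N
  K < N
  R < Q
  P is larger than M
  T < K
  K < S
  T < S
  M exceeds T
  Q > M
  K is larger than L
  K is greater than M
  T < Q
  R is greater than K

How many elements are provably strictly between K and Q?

Chaining upward from K reaches: N, R, S.
Chaining downward from Q reaches: T, M, L, R.
Strictly between K and Q are those in both lists: R — 1 element.

1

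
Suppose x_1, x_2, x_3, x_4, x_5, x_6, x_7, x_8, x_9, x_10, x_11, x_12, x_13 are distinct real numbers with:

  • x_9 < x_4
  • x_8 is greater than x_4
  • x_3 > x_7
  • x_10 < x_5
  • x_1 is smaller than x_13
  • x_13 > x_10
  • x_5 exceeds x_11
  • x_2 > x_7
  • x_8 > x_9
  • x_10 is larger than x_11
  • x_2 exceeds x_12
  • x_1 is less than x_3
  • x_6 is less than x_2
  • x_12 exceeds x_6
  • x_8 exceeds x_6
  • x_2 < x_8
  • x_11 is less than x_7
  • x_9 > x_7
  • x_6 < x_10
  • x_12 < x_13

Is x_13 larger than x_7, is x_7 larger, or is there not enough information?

undetermined

Following every chain through x_7: above x_7 we get x_9, x_4, x_2, x_8, x_3; below x_7 we get x_11.
x_13 is not reached, and no chain runs the other way from x_13 to x_7.
So the given relations leave the order of x_7 and x_13 undetermined.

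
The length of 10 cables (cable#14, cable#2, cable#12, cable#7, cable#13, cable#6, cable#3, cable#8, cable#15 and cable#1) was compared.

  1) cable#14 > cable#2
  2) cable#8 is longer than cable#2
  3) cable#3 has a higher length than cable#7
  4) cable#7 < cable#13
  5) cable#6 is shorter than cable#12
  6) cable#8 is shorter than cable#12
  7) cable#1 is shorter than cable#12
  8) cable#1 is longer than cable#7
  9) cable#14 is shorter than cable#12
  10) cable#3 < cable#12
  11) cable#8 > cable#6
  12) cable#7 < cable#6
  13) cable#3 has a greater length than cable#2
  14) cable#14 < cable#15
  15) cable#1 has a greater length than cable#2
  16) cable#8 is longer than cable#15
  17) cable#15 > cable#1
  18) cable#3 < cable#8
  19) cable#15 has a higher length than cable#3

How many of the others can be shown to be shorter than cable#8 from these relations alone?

7

The elements the relations force below cable#8 are cable#7, cable#2, cable#1, cable#3, cable#14, cable#15, cable#6 — no chain reaches any other.
That is 7.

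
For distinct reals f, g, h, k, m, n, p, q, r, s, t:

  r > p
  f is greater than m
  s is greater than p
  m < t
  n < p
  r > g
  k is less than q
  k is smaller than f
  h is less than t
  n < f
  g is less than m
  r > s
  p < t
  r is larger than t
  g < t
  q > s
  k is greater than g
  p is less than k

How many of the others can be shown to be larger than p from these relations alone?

6

The elements the relations force above p are k, t, s, q, f, r — no chain reaches any other.
That is 6.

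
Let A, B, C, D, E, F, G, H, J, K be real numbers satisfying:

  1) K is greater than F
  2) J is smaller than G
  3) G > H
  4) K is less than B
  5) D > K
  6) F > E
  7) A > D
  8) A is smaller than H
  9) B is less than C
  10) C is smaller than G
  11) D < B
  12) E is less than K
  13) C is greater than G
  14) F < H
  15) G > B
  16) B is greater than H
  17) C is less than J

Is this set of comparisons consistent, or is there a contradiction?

Chaining the given relations yields C < J < G, so C < G. But one relation states G < C. These cannot both hold.

inconsistent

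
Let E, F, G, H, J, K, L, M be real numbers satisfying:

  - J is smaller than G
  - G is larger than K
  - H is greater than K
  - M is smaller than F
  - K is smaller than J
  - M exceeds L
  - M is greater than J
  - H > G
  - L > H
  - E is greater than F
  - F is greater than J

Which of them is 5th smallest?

L

Chaining the given pairs: K < J < G < H < L < M < F < E.
The 5th smallest is L.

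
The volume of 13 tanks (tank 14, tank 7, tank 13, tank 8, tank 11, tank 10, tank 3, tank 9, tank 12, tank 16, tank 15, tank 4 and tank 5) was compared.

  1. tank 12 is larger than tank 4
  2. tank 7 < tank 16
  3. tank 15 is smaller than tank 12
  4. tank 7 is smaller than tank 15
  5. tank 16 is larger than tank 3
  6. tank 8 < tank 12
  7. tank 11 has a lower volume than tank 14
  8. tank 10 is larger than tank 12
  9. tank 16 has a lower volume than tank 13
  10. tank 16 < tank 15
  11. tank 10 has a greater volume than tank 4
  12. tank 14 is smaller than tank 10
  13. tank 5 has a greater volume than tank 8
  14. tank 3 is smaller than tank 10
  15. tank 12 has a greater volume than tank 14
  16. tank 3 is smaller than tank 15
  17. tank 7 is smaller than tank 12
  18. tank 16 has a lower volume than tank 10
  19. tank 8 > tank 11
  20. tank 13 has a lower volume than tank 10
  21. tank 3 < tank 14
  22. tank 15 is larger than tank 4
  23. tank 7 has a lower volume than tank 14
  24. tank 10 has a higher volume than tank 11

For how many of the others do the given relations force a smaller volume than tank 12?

8

From tank 12 the given relations immediately reach tank 4, tank 8, tank 7, tank 14, tank 15.
From those, tank 11, tank 3, tank 16 — 8 in total.
Nothing else is reachable below tank 12; 8 in all.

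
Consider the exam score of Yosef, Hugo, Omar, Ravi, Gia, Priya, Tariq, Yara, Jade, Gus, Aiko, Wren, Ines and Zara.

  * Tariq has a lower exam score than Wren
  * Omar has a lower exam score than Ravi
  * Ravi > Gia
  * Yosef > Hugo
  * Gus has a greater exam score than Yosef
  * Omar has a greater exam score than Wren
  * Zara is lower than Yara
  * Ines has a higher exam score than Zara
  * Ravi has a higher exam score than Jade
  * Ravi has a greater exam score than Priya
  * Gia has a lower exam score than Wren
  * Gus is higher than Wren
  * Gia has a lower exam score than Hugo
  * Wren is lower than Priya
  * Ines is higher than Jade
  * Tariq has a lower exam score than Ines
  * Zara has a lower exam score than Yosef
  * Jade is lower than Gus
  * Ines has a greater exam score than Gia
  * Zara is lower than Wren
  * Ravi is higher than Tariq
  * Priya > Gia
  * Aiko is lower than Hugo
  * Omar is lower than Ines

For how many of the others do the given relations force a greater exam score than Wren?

From Wren the given relations immediately reach Omar, Priya, Gus.
From those, Ines, Ravi — 5 in total.
Nothing else is reachable above Wren; 5 in all.

5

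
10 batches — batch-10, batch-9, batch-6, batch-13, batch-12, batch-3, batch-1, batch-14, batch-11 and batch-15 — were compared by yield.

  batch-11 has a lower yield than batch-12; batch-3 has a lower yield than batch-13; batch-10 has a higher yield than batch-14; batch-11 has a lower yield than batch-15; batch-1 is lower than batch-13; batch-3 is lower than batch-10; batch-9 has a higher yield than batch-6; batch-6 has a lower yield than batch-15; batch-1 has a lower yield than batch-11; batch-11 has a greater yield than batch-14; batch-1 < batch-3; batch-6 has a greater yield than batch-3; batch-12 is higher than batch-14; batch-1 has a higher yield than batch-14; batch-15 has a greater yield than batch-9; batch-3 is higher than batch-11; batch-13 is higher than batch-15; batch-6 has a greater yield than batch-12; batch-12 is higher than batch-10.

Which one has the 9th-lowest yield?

Piecing the relations together gives one ordering: batch-14 < batch-1 < batch-11 < batch-3 < batch-10 < batch-12 < batch-6 < batch-9 < batch-15 < batch-13.
Counting 9 from the smallest end gives batch-15.

batch-15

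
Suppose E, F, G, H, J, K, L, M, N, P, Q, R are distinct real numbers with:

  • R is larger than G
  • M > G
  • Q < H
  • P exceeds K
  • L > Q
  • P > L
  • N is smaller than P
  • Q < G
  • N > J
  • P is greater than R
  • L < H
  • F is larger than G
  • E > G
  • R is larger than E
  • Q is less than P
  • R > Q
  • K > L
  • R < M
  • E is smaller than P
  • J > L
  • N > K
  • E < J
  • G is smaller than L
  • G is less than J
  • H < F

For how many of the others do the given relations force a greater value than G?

10

The elements the relations force above G are E, L, J, H, K, R, N, M, F, P — no chain reaches any other.
That is 10.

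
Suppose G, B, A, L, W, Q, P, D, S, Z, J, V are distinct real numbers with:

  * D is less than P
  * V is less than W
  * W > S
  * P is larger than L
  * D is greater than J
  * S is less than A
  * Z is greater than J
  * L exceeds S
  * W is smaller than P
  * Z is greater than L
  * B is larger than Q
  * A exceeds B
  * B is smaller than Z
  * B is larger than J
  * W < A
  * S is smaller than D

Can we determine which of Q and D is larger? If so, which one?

Following every chain through Q: above Q we get B, Z, A.
D is not reached, and no chain runs the other way from D to Q.
So the given relations leave the order of Q and D undetermined.

undetermined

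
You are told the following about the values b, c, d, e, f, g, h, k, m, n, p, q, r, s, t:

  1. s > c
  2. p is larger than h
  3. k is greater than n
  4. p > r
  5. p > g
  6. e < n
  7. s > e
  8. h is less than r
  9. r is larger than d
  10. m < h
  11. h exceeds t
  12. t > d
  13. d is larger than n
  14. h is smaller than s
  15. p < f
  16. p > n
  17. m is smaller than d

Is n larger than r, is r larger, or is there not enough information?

n < d and d < t give n < t.
With t < h: n < d < t < h.
Then h < r extends the chain to r.
So r is larger.

r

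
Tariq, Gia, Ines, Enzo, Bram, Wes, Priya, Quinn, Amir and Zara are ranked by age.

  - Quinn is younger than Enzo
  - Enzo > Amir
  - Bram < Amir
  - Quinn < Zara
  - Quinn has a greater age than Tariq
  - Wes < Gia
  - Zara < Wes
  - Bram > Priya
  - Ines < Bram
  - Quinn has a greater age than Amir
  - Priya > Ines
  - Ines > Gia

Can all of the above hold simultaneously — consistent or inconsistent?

inconsistent

Chaining the given relations yields Quinn < Zara < Wes < Gia < Ines < Priya < Bram < Amir, so Quinn < Amir. But one relation states Amir < Quinn. These cannot both hold.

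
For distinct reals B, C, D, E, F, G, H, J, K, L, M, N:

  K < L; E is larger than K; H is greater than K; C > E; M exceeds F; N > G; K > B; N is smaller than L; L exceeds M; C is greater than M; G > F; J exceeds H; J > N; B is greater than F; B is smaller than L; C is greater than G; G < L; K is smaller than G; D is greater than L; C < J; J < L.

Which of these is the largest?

D

F is not greatest since F < G; B is not greatest since B < K; K is not greatest since K < G; H is not greatest since H < J; M is not greatest since M < C; G is not greatest since G < N; E is not greatest since E < C; N is not greatest since N < L; C is not greatest since C < J; J is not greatest since J < L; L is not greatest since L < D.
Only D has nothing above it, so D is the largest.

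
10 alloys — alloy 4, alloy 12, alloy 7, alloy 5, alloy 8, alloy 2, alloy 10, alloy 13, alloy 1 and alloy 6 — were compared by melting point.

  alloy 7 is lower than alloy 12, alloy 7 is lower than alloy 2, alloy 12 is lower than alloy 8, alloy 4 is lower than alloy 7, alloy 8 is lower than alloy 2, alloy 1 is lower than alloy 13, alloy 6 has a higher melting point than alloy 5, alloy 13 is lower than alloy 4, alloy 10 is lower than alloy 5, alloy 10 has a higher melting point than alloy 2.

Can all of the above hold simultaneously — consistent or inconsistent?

The single ordering alloy 1 < alloy 13 < alloy 4 < alloy 7 < alloy 12 < alloy 8 < alloy 2 < alloy 10 < alloy 5 < alloy 6 satisfies every listed relation, so no contradiction arises.

consistent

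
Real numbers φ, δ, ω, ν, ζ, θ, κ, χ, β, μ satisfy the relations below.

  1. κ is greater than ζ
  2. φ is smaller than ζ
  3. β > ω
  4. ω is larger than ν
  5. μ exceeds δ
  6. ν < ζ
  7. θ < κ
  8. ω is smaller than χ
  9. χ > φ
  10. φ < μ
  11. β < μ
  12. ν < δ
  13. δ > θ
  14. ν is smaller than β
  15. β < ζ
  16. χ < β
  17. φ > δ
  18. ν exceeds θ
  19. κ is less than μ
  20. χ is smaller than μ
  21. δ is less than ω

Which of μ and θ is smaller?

θ < ν and ν < δ give θ < δ.
With δ < ω: θ < ν < δ < ω.
Then ω < χ extends the chain to χ.
With χ < β: θ < ν < δ < ω < χ < β.
Then β < ζ extends the chain to ζ.
Then ζ < κ extends the chain to κ.
Then κ < μ extends the chain to μ.
So θ < μ; θ is the smaller of the two.

θ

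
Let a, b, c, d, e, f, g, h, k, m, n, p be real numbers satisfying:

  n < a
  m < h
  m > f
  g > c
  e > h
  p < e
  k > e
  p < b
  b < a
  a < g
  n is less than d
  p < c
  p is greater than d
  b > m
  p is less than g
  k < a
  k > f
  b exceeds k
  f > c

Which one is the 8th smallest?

Chaining the given pairs: n < d < p < c < f < m < h < e < k < b < a < g.
The 8th smallest is e.

e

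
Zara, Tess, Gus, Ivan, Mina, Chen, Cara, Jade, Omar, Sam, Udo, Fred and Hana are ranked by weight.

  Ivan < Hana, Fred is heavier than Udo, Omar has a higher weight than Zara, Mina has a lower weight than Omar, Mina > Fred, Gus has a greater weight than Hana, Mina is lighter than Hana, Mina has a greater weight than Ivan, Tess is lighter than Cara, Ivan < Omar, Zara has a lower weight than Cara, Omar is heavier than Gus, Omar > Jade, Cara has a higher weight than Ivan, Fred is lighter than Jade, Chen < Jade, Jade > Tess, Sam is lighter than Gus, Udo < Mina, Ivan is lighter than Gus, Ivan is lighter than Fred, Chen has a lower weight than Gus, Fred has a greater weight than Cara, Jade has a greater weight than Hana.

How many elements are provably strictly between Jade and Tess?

Chaining upward from Tess reaches: Cara, Fred, Mina, Hana, Gus, Omar.
Chaining downward from Jade reaches: Zara, Ivan, Cara, Udo, Fred, Mina, Hana, Chen.
Strictly between Tess and Jade are those in both lists: Cara, Fred, Mina, Hana — 4 elements.

4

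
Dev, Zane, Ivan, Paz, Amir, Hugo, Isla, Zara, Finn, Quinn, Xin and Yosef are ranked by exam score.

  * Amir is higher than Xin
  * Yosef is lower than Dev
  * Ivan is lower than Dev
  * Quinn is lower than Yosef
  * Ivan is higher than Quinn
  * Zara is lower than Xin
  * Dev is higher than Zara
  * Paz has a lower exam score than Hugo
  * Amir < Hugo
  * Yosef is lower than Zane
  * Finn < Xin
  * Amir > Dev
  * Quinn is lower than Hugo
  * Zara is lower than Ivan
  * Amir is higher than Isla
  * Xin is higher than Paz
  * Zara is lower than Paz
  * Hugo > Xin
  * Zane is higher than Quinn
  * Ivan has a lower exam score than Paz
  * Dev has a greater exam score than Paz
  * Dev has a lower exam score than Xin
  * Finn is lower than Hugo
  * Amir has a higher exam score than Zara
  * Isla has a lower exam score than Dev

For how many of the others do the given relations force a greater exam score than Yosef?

The elements the relations force above Yosef are Dev, Xin, Amir, Hugo, Zane — no chain reaches any other.
That is 5.

5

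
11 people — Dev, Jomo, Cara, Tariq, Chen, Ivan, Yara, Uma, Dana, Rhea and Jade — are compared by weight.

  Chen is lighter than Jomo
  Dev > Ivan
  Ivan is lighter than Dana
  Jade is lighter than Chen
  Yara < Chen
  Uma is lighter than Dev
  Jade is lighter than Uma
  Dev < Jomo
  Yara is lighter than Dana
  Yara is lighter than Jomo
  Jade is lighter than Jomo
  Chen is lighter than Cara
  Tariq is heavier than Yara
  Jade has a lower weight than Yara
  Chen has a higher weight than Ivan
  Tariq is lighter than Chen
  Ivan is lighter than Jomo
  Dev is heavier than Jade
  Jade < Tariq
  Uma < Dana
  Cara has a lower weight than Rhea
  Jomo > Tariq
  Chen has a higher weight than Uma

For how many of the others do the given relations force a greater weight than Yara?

6

From Yara the given relations immediately reach Tariq, Chen, Dana, Jomo.
From those, Cara — 5 in total.
From those, Rhea — 6 in total.
Nothing else is reachable above Yara; 6 in all.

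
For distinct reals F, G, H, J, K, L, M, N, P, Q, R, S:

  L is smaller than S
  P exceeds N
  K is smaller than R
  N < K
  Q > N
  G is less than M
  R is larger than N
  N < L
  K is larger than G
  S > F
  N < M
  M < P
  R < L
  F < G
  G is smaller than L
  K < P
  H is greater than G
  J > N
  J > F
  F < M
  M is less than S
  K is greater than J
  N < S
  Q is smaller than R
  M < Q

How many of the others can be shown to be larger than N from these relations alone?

Directly above N: J, K, M, Q, R, P, L, S.
No other element is forced above N by the given relations, so the count is 8.

8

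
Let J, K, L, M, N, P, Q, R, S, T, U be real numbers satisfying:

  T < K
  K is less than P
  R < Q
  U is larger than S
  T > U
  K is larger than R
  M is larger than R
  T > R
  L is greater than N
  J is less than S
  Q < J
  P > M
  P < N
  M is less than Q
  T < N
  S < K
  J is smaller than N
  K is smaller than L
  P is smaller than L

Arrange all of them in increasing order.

Each adjacent pair is fixed by a given relation: R < M; M < Q; Q < J; J < S; S < U; U < T; T < K; K < P; P < N; N < L. Chaining them end to end gives the full order.

R < M < Q < J < S < U < T < K < P < N < L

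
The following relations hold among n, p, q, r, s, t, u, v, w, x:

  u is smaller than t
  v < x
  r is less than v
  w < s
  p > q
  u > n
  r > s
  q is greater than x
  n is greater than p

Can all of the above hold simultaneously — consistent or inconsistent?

consistent

The single ordering w < s < r < v < x < q < p < n < u < t satisfies every listed relation, so no contradiction arises.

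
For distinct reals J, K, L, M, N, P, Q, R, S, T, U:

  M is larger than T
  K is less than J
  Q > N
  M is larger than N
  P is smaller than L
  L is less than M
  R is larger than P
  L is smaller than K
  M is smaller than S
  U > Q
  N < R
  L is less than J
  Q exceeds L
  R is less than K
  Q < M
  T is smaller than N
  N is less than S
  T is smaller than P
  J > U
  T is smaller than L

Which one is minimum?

P is not least since T < P; N is not least since T < N; L is not least since P < L; Q is not least since L < Q; R is not least since N < R; K is not least since R < K; U is not least since Q < U; M is not least since T < M; J is not least since L < J; S is not least since N < S.
Only T has nothing below it, so T is the minimum.

T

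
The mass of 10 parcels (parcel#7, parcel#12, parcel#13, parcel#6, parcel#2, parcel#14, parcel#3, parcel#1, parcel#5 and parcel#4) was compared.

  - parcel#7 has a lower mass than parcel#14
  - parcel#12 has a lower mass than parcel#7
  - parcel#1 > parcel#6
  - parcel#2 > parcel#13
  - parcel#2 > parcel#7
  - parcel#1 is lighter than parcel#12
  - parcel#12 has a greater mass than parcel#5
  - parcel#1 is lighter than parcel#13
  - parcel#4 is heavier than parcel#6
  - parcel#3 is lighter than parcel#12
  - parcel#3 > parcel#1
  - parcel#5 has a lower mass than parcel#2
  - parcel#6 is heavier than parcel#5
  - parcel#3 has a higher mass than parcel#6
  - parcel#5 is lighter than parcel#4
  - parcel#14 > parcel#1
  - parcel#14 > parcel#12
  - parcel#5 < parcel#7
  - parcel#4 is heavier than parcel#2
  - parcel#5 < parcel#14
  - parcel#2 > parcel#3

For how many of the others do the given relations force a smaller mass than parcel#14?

6

The elements the relations force below parcel#14 are parcel#5, parcel#6, parcel#1, parcel#3, parcel#12, parcel#7 — no chain reaches any other.
That is 6.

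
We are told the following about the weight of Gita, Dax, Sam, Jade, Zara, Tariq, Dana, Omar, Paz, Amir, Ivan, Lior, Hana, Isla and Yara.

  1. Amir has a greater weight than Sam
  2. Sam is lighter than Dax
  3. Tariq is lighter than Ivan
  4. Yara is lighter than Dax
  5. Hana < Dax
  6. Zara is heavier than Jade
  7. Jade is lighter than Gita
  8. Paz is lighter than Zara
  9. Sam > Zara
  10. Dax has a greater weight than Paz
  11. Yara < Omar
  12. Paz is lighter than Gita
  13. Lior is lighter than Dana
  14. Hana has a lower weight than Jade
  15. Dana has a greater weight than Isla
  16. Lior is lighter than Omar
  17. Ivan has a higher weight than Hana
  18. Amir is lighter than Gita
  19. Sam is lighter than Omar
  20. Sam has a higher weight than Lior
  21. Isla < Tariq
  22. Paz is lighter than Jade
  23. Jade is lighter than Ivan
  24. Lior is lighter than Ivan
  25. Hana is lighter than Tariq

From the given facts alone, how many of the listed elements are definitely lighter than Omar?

From Omar the given relations immediately reach Lior, Sam, Yara.
From those, Zara — 4 in total.
From those, Paz, Jade — 6 in total.
From those, Hana — 7 in total.
No other element is forced below Omar by the given relations, so the count is 7.

7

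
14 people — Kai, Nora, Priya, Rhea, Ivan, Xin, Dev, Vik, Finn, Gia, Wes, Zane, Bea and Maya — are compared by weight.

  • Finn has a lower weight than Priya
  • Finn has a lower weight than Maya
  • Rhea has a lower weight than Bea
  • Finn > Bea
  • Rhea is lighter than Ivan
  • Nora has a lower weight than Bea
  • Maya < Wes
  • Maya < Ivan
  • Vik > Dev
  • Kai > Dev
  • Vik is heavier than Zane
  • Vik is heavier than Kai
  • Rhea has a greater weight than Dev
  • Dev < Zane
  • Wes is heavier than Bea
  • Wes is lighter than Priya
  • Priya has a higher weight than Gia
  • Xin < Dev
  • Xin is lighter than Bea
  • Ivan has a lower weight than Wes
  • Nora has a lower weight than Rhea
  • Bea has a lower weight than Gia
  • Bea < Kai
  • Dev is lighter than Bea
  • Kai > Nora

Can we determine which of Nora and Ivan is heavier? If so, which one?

Ivan

Link the given pairs in sequence: Nora < Rhea; Rhea < Bea; Bea < Finn; Finn < Maya; Maya < Ivan.
Chaining these gives Nora < Rhea < Bea < Finn < Maya < Ivan.
So Ivan is heavier.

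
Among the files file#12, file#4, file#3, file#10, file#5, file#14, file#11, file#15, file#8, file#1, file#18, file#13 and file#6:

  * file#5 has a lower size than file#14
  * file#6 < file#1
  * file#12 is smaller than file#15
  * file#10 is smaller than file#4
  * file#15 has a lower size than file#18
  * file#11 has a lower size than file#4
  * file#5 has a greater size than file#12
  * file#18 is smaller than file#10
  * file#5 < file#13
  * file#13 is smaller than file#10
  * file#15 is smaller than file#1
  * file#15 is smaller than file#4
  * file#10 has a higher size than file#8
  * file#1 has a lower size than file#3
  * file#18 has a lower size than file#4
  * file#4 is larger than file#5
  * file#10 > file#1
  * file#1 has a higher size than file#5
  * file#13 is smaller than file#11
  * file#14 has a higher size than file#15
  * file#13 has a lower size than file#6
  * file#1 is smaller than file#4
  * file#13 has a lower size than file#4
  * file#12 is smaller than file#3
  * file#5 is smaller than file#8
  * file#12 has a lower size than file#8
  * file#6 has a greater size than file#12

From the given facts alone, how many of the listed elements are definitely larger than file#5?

From file#5 the given relations immediately reach file#13, file#14, file#8, file#1, file#4.
From those, file#6, file#11, file#10, file#3 — 9 in total.
No other element is forced above file#5 by the given relations, so the count is 9.

9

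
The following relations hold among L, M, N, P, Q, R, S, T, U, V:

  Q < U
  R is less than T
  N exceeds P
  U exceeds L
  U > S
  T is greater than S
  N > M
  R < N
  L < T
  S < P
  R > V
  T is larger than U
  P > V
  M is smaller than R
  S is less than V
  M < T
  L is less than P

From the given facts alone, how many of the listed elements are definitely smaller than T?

7

From T the given relations immediately reach L, M, S, R, U.
From those, V, Q — 7 in total.
No other element is forced below T by the given relations, so the count is 7.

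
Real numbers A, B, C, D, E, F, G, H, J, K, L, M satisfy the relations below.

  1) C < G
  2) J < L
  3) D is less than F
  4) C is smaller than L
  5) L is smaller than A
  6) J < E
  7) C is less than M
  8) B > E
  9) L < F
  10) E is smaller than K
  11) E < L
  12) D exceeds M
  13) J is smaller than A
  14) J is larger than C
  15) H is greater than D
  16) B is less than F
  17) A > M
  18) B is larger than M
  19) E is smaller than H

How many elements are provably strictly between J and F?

The relations place J below F. An element lies strictly between them when it is forced above J and also forced below F.
Above J: {E, H, B, L, K, A}. Below F: {C, M, E, D, B, L}.
Intersection: {E, B, L} — 3.

3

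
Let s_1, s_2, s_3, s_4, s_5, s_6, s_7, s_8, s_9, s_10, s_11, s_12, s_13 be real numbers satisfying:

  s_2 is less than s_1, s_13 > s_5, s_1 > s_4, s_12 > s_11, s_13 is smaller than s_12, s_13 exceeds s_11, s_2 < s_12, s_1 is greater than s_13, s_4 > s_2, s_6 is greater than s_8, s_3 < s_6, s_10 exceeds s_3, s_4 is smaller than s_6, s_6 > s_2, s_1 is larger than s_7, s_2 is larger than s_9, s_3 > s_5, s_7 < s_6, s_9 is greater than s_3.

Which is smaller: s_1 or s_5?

s_5

Following the relations from s_5: s_5 < s_3 < s_9 < s_2 < s_4 < s_1.
So s_5 < s_1; s_5 is the smaller of the two.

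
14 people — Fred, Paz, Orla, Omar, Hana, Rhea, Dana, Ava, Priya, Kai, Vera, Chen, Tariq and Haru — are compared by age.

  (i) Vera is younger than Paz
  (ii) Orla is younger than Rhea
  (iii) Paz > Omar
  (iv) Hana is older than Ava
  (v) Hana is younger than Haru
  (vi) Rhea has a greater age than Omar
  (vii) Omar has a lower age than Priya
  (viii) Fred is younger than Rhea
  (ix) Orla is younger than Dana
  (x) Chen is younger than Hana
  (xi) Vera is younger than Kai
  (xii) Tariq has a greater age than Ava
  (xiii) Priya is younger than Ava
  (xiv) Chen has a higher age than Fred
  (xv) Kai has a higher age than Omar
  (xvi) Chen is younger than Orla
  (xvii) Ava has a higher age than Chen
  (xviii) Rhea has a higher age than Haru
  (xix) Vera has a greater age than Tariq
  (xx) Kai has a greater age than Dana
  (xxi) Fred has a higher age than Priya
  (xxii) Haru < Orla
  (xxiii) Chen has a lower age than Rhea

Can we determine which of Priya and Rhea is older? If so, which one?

Rhea

Priya < Fred and Fred < Chen give Priya < Chen.
With Chen < Ava: Priya < Fred < Chen < Ava.
With Ava < Hana: Priya < Fred < Chen < Ava < Hana.
With Hana < Haru: Priya < Fred < Chen < Ava < Hana < Haru.
Then Haru < Orla extends the chain to Orla.
With Orla < Rhea: Priya < Fred < Chen < Ava < Hana < Haru < Orla < Rhea.
So Rhea is older.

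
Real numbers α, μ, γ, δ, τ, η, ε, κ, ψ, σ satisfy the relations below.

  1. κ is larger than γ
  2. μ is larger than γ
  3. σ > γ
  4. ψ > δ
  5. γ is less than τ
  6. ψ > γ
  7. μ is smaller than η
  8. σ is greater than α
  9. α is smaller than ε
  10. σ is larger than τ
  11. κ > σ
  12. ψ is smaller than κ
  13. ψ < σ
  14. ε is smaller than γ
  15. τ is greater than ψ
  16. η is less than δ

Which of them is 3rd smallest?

γ

Piecing the relations together gives one ordering: α < ε < γ < μ < η < δ < ψ < τ < σ < κ.
Counting 3 from the smallest end gives γ.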